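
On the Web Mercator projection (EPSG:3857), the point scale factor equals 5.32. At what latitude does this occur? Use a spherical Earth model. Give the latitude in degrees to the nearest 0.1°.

Mercator scale is k = sec φ = 1/cos φ.
1/cos φ = 5.32  ⇒  cos φ = 0.1880  ⇒  φ = arccos(0.1880) ≈ 79.2°.

79.2°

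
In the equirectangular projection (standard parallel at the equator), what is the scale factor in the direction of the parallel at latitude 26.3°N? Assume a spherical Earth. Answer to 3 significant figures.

For the equirectangular projection with φ₀ = 0 (plate carrée), h = 1 along meridians and k = sec φ along parallels.
k = 1/cos 26.3° = 1/0.8965 = 1.115.

1.12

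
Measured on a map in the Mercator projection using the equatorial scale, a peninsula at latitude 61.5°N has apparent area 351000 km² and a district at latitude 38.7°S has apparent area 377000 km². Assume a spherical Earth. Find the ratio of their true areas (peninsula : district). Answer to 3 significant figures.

Since Mercator area scale is 1/cos²φ, the true area equals the apparent area multiplied by cos²φ.
True area of peninsula: 351000 × cos²(61.5°) = 351000 × 0.2277 = 79920 km².
True area of district: 377000 × cos²(38.7°) = 377000 × 0.6091 = 229600 km².
Ratio = 79920 / 229600 ≈ 0.348.

0.348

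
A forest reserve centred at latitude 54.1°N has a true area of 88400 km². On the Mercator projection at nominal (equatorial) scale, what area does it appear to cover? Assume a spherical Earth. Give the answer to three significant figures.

For Mercator, h = k = sec φ (a conformal cylindrical projection has a single point scale, 1/cos φ).
Areal scale = k² = sec²φ = 1/cos²(54.1°) = 1/0.5864² = 2.908.
Apparent area = 88400 × 2.908 ≈ 257000 km².

257000 km²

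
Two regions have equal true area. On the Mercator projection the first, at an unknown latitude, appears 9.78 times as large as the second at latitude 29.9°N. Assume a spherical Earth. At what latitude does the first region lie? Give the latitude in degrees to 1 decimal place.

For equal true areas on Mercator, apparent areas scale as sec²φ, so the ratio is cos²φ₂ / cos²φ₁.
cos²φ₂ / cos²φ₁ = 9.78  ⇒  cos φ₁ = cos 29.9° / √9.78 = 0.8669/3.127 = 0.2772.
φ₁ = arccos(0.2772) ≈ 73.9°.

73.9°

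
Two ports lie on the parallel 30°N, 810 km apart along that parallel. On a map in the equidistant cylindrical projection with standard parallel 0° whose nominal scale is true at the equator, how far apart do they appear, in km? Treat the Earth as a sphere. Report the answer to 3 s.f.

For the equirectangular projection with φ₀ = 0 (plate carrée), h = 1 along meridians and k = sec φ along parallels.
Along the parallel, k = sec 30° = 1/0.8660 = 1.155.
Map distance = 810 × 1.155 ≈ 935 km.

935 km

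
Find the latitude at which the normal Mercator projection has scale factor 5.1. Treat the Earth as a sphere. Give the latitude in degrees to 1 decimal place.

Mercator scale is k = sec φ = 1/cos φ.
1/cos φ = 5.1  ⇒  cos φ = 0.1961  ⇒  φ = arccos(0.1961) ≈ 78.7°.

78.7°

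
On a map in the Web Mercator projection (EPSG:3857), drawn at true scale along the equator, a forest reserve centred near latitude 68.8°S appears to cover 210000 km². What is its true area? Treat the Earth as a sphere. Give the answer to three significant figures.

27500 km²

For Mercator, h = k = sec φ (a conformal cylindrical projection has a single point scale, 1/cos φ).
Areal scale = k² = sec²φ = 1/cos²(68.8°) = 1/0.3616² = 7.647.
True area = apparent / (areal scale) = 210000 / 7.647 ≈ 27500 km².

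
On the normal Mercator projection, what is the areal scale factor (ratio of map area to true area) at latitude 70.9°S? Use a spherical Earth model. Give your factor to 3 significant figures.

For Mercator, h = k = sec φ (a conformal cylindrical projection has a single point scale, 1/cos φ).
Areal scale = k² = sec²φ = 1/cos²(70.9°) = 1/0.3272² = 9.340.

9.34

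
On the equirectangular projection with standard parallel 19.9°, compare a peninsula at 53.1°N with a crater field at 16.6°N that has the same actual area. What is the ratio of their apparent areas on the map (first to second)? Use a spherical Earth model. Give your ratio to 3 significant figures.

In the equirectangular projection with standard parallel φ₀ = 19.9° (x = Rλ cos φ₀, y = Rφ), meridians are true-scale (h = 1) and the parallel scale is k = cos φ₀ / cos φ.
Areal scale at 53.1°: h·k = 1.000 × 1.566 = 1.566.
Areal scale at 16.6°: h·k = 1.000 × 0.9812 = 0.9812.
Ratio = 1.566/0.9812 ≈ 1.60.

1.60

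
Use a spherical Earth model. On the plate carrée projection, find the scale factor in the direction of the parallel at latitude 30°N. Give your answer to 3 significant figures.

1.15

In the plate carrée (x = Rλ, y = Rφ), meridians are true-scale (h = 1) and parallels are stretched by k = sec φ.
k = 1/cos 30° = 1/0.8660 = 1.155.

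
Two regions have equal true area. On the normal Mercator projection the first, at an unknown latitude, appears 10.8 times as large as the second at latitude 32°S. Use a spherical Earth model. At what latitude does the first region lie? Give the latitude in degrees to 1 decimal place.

75.0°

Mercator areal scale is sec²φ, so apparent-area ratio = sec²φ₁ / sec²φ₂ = cos²φ₂ / cos²φ₁.
cos²φ₂ / cos²φ₁ = 10.8  ⇒  cos φ₁ = cos 32° / √10.8 = 0.8480/3.286 = 0.2581.
φ₁ = arccos(0.2581) ≈ 75.0°.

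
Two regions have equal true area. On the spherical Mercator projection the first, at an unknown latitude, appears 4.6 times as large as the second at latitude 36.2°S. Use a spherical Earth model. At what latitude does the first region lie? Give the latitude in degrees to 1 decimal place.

Mercator areal scale is sec²φ, so apparent-area ratio = sec²φ₁ / sec²φ₂ = cos²φ₂ / cos²φ₁.
cos²φ₂ / cos²φ₁ = 4.6  ⇒  cos φ₁ = cos 36.2° / √4.6 = 0.8070/2.145 = 0.3762.
φ₁ = arccos(0.3762) ≈ 67.9°.

67.9°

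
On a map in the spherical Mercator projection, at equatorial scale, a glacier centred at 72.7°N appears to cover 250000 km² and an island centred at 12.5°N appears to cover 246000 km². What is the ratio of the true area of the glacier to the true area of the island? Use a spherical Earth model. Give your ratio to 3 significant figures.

0.0943

Since Mercator area scale is 1/cos²φ, the true area equals the apparent area multiplied by cos²φ.
True area of glacier: 250000 × cos²(72.7°) = 250000 × 0.08843 = 22110 km².
True area of island: 246000 × cos²(12.5°) = 246000 × 0.9532 = 234500 km².
Ratio = 22110 / 234500 ≈ 0.0943.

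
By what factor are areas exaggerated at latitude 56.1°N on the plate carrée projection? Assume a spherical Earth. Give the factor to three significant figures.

1.79

In the plate carrée (x = Rλ, y = Rφ), meridians are true-scale (h = 1) and parallels are stretched by k = sec φ.
Areal scale = h·k = 1 × sec φ; at 56.1°, h = 1.000, k = 1.793, so h·k = 1.793.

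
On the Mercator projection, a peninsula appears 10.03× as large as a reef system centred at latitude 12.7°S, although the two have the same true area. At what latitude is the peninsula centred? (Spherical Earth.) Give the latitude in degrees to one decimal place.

For equal true areas on Mercator, apparent areas scale as sec²φ, so the ratio is cos²φ₂ / cos²φ₁.
cos²φ₂ / cos²φ₁ = 10.03  ⇒  cos φ₁ = cos 12.7° / √10.03 = 0.9755/3.167 = 0.3080.
φ₁ = arccos(0.3080) ≈ 72.1°.

72.1°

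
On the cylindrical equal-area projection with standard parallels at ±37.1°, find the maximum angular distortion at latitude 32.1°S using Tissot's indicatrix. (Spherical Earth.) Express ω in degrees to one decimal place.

6.9°

Cylindrical equal-area (φ₀ = 37.1°): h = cos φ / cos 37.1° along meridians, k = cos 37.1° / cos φ along parallels; h·k = 1.
At 32.1°: h = 1.062, k = 0.9415; principal scales a = 1.062, b = 0.9415.
sin(ω/2) = (a − b)/(a + b) = 0.1206/2.004 = 0.06018, so ω = 2 arcsin(0.06018) ≈ 6.9°.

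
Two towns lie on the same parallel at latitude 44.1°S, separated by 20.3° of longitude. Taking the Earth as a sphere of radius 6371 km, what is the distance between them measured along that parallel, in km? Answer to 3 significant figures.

Arc length along a parallel = R cos φ · Δλ (with Δλ in radians).
= 6371 × cos 44.1° × (20.3° × π/180) = 6371 × 0.7181 × 0.3543 ≈ 1620 km.

1620 km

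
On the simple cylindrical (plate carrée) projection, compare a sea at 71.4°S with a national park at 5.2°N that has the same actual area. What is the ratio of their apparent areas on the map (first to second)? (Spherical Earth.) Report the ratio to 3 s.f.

3.12

Plate carrée maps x = Rλ, y = Rφ. The meridian scale is h = 1 and the parallel scale is k = 1/cos φ = sec φ.
Areal scale at 71.4°: h·k = 1.000 × 3.135 = 3.135.
Areal scale at 5.2°: h·k = 1.000 × 1.004 = 1.004.
Ratio = 3.135/1.004 ≈ 3.12.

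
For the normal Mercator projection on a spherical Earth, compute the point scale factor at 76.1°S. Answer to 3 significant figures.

The Mercator projection is conformal; its linear scale factor is the same in every direction and equals sec φ = 1/cos φ.
k = 1/cos 76.1° = 1/0.2402 = 4.163.

4.16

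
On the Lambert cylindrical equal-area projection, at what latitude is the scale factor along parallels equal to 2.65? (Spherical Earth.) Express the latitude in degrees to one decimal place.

67.8°

The Lambert cylindrical equal-area projection is the cylindrical equal-area projection with its standard parallel at the equator (φ₀ = 0). A cylindrical equal-area projection with standard parallel φ₀ has meridian scale h = cos φ / cos φ₀ and parallel scale k = cos φ₀ / cos φ (so areas are preserved, h·k = 1).
k = cos φ₀ / cos φ = 2.65  ⇒  cos φ = cos 0° / 2.65 = 0.3774.
φ = arccos(0.3774) ≈ 67.8°.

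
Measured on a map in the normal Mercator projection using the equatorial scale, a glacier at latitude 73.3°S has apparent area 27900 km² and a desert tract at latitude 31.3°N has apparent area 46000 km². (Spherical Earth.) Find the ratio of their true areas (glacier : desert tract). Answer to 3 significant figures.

On Mercator the areal scale is sec²φ, so true area = apparent × cos²φ.
True area of glacier: 27900 × cos²(73.3°) = 27900 × 0.08258 = 2304 km².
True area of desert tract: 46000 × cos²(31.3°) = 46000 × 0.7301 = 33580 km².
Ratio = 2304 / 33580 ≈ 0.0686.

0.0686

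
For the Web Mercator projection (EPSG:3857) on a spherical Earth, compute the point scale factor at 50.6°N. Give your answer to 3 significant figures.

For Mercator, h = k = sec φ (a conformal cylindrical projection has a single point scale, 1/cos φ).
k = 1/cos 50.6° = 1/0.6347 = 1.575.

1.58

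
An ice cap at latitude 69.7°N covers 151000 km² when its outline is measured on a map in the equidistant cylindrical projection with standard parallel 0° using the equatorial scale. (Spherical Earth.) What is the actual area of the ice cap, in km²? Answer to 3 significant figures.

52400 km²

Plate carrée maps x = Rλ, y = Rφ. The meridian scale is h = 1 and the parallel scale is k = 1/cos φ = sec φ.
Areal scale = h·k = 1 × sec φ; at 69.7°, h = 1.000, k = 2.882, so h·k = 2.882.
True area = apparent / (areal scale) = 151000 / 2.882 ≈ 52400 km².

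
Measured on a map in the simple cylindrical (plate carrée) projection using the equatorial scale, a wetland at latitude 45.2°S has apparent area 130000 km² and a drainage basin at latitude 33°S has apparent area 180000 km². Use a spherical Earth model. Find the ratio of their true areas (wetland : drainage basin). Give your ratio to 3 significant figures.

On the plate carrée, areal scale = h·k = 1 × sec φ, so true area = apparent × cos φ.
True area of wetland: 130000 × cos(45.2°) = 130000 × 0.7046 = 91600 km².
True area of drainage basin: 180000 × cos(33°) = 180000 × 0.8387 = 151000 km².
Ratio = 91600 / 151000 ≈ 0.607.

0.607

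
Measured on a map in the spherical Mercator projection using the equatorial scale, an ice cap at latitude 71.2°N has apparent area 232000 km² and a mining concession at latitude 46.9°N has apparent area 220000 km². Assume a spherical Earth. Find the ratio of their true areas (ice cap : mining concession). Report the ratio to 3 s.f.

0.235

Mercator's areal exaggeration is sec²φ; hence true area = (apparent area) · cos²φ.
True area of ice cap: 232000 × cos²(71.2°) = 232000 × 0.1039 = 24090 km².
True area of mining concession: 220000 × cos²(46.9°) = 220000 × 0.4669 = 102700 km².
Ratio = 24090 / 102700 ≈ 0.235.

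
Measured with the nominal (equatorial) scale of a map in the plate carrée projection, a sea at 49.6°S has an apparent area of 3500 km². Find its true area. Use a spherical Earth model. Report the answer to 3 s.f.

2270 km²

Plate carrée maps x = Rλ, y = Rφ. The meridian scale is h = 1 and the parallel scale is k = 1/cos φ = sec φ.
Areal scale = h·k = 1 × sec φ; at 49.6°, h = 1.000, k = 1.543, so h·k = 1.543.
True area = apparent / (areal scale) = 3500 / 1.543 ≈ 2270 km².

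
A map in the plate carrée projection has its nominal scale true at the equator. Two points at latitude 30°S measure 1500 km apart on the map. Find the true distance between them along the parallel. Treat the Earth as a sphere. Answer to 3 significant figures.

For the equirectangular projection with φ₀ = 0 (plate carrée), h = 1 along meridians and k = sec φ along parallels.
Along the parallel at 30°, map distances are exaggerated by k = sec 30° = 1.155.
True distance = 1500 / 1.155 = 1500 × cos 30° ≈ 1300 km.

1300 km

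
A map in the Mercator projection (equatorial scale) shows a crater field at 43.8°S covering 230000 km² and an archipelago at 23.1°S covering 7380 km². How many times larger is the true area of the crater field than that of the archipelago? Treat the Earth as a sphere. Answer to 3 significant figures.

19.2

On Mercator the areal scale is sec²φ, so true area = apparent × cos²φ.
True area of crater field: 230000 × cos²(43.8°) = 230000 × 0.5209 = 119800 km².
True area of archipelago: 7380 × cos²(23.1°) = 7380 × 0.8461 = 6244 km².
Ratio = 119800 / 6244 ≈ 19.2.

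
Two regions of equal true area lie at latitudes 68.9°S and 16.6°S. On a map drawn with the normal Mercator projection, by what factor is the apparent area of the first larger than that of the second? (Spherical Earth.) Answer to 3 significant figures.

7.09

On Mercator, area is exaggerated by sec²φ = 1/cos²φ.
At 68.9°: sec²(68.9°) = 1/0.3600² = 7.716.
At 16.6°: sec²(16.6°) = 1/0.9583² = 1.089.
Ratio = 7.716/1.089 = cos²(16.6°)/cos²(68.9°) ≈ 7.09.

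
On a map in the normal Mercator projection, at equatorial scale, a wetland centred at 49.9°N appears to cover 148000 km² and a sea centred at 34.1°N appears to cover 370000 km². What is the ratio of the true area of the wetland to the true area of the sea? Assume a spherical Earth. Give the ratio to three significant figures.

0.242

Mercator's areal exaggeration is sec²φ; hence true area = (apparent area) · cos²φ.
True area of wetland: 148000 × cos²(49.9°) = 148000 × 0.4149 = 61400 km².
True area of sea: 370000 × cos²(34.1°) = 370000 × 0.6857 = 253700 km².
Ratio = 61400 / 253700 ≈ 0.242.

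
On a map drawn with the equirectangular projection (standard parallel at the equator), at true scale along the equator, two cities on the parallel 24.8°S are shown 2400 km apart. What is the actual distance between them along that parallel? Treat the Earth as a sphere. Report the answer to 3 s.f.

2180 km

For the equirectangular projection with φ₀ = 0 (plate carrée), h = 1 along meridians and k = sec φ along parallels.
Along the parallel at 24.8°, map distances are exaggerated by k = sec 24.8° = 1.102.
True distance = 2400 / 1.102 = 2400 × cos 24.8° ≈ 2180 km.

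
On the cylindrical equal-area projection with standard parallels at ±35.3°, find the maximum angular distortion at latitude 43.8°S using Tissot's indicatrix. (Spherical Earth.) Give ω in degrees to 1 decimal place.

A cylindrical equal-area projection with standard parallel φ₀ has meridian scale h = cos φ / cos φ₀ and parallel scale k = cos φ₀ / cos φ (so areas are preserved, h·k = 1).
At 43.8°: h = 0.8844, k = 1.131; principal scales a = 1.131, b = 0.8844.
sin(ω/2) = (a − b)/(a + b) = 0.2464/2.015 = 0.1223, so ω = 2 arcsin(0.1223) ≈ 14.0°.

14.0°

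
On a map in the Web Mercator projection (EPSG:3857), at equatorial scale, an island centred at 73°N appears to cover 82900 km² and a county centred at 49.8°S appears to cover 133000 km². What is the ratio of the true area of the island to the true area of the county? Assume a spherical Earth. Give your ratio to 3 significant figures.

0.128

On Mercator the areal scale is sec²φ, so true area = apparent × cos²φ.
True area of island: 82900 × cos²(73°) = 82900 × 0.08548 = 7086 km².
True area of county: 133000 × cos²(49.8°) = 133000 × 0.4166 = 55410 km².
Ratio = 7086 / 55410 ≈ 0.128.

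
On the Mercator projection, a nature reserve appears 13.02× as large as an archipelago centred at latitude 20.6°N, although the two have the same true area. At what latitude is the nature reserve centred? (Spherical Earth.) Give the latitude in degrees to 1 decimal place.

Mercator areal scale is sec²φ, so apparent-area ratio = sec²φ₁ / sec²φ₂ = cos²φ₂ / cos²φ₁.
cos²φ₂ / cos²φ₁ = 13.02  ⇒  cos φ₁ = cos 20.6° / √13.02 = 0.9361/3.608 = 0.2594.
φ₁ = arccos(0.2594) ≈ 75.0°.

75.0°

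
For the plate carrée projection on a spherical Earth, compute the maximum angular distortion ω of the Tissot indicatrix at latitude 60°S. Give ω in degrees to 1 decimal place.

Plate carrée maps x = Rλ, y = Rφ. The meridian scale is h = 1 and the parallel scale is k = 1/cos φ = sec φ.
At 60°: h = 1.000, k = 2.000; principal scales a = 2.000, b = 1.000.
sin(ω/2) = (a − b)/(a + b) = 1.0000/3.000 = 0.3333, so ω = 2 arcsin(0.3333) ≈ 38.9°.

38.9°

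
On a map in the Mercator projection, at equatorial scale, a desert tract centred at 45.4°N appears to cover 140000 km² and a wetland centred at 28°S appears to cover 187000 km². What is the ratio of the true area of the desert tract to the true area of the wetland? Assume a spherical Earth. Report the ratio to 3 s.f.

On Mercator the areal scale is sec²φ, so true area = apparent × cos²φ.
True area of desert tract: 140000 × cos²(45.4°) = 140000 × 0.4930 = 69020 km².
True area of wetland: 187000 × cos²(28°) = 187000 × 0.7796 = 145800 km².
Ratio = 69020 / 145800 ≈ 0.473.

0.473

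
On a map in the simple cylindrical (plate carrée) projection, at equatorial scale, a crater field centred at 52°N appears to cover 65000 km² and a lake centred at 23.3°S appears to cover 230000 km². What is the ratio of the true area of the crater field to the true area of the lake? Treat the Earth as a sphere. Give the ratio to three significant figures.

0.189

Plate carrée has h = 1 and k = sec φ, giving areal scale sec φ; true area = (apparent area) · cos φ.
True area of crater field: 65000 × cos(52°) = 65000 × 0.6157 = 40020 km².
True area of lake: 230000 × cos(23.3°) = 230000 × 0.9184 = 211200 km².
Ratio = 40020 / 211200 ≈ 0.189.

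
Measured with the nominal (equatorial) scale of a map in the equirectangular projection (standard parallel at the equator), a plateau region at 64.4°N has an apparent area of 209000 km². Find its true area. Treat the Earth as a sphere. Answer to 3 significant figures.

90300 km²

In the plate carrée (x = Rλ, y = Rφ), meridians are true-scale (h = 1) and parallels are stretched by k = sec φ.
Areal scale = h·k = 1 × sec φ; at 64.4°, h = 1.000, k = 2.314, so h·k = 2.314.
True area = apparent / (areal scale) = 209000 / 2.314 ≈ 90300 km².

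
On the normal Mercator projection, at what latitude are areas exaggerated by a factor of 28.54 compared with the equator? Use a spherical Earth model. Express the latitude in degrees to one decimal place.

Mercator areal scale is sec²φ.
sec²φ = 28.54  ⇒  cos²φ = 0.03504  ⇒  cos φ = 0.1872.
φ = arccos(0.1872) ≈ 79.2°.

79.2°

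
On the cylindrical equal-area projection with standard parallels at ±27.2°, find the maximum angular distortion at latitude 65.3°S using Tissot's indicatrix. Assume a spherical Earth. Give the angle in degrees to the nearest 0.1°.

79.3°

Cylindrical equal-area (φ₀ = 27.2°): h = cos φ / cos 27.2° along meridians, k = cos 27.2° / cos φ along parallels; h·k = 1.
At 65.3°: h = 0.4698, k = 2.128; principal scales a = 2.128, b = 0.4698.
sin(ω/2) = (a − b)/(a + b) = 1.659/2.598 = 0.6384, so ω = 2 arcsin(0.6384) ≈ 79.3°.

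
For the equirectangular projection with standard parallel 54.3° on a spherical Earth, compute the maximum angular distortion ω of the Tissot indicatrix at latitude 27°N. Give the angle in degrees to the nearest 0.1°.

In the equirectangular projection with standard parallel φ₀ = 54.3° (x = Rλ cos φ₀, y = Rφ), meridians are true-scale (h = 1) and the parallel scale is k = cos φ₀ / cos φ.
At 27°: h = 1.000, k = 0.6549; principal scales a = 1.000, b = 0.6549.
sin(ω/2) = (a − b)/(a + b) = 0.3451/1.655 = 0.2085, so ω = 2 arcsin(0.2085) ≈ 24.1°.

24.1°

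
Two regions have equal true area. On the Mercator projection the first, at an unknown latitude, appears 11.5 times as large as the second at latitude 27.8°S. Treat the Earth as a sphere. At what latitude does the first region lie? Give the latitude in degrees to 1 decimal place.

Mercator areal scale is sec²φ, so apparent-area ratio = sec²φ₁ / sec²φ₂ = cos²φ₂ / cos²φ₁.
cos²φ₂ / cos²φ₁ = 11.5  ⇒  cos φ₁ = cos 27.8° / √11.5 = 0.8846/3.391 = 0.2608.
φ₁ = arccos(0.2608) ≈ 74.9°.

74.9°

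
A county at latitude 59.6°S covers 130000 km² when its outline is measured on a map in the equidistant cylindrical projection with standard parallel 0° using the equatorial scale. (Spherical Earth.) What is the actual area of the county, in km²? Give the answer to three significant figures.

65800 km²

In the plate carrée (x = Rλ, y = Rφ), meridians are true-scale (h = 1) and parallels are stretched by k = sec φ.
Areal scale = h·k = 1 × sec φ; at 59.6°, h = 1.000, k = 1.976, so h·k = 1.976.
True area = apparent / (areal scale) = 130000 / 1.976 ≈ 65800 km².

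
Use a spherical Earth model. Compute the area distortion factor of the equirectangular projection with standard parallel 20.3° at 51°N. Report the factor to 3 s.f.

1.49

The equidistant cylindrical projection with φ₀ = 20.3° has h = 1 (meridians true) and k = cos φ₀ / cos φ along parallels.
Areal scale = h·k = 1 × cos φ₀ / cos φ; at 51°, h = 1.000, k = 1.490, so h·k = 1.490.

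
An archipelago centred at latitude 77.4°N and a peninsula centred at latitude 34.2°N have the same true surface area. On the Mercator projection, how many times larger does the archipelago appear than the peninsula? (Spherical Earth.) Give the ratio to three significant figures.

On Mercator, area is exaggerated by sec²φ = 1/cos²φ.
At 77.4°: sec²(77.4°) = 1/0.2181² = 21.01.
At 34.2°: sec²(34.2°) = 1/0.8271² = 1.462.
Ratio = 21.01/1.462 = cos²(34.2°)/cos²(77.4°) ≈ 14.4.

14.4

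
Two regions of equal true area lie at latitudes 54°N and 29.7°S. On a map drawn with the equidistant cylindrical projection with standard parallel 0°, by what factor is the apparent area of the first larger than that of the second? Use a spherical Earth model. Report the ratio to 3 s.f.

1.48

Plate carrée maps x = Rλ, y = Rφ. The meridian scale is h = 1 and the parallel scale is k = 1/cos φ = sec φ.
Areal scale at 54°: h·k = 1.000 × 1.701 = 1.701.
Areal scale at 29.7°: h·k = 1.000 × 1.151 = 1.151.
Ratio = 1.701/1.151 ≈ 1.48.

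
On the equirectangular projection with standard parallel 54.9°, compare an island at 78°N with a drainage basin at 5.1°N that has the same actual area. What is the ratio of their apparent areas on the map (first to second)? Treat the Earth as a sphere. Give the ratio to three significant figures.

In the equirectangular projection with standard parallel φ₀ = 54.9° (x = Rλ cos φ₀, y = Rφ), meridians are true-scale (h = 1) and the parallel scale is k = cos φ₀ / cos φ.
Areal scale at 78°: h·k = 1.000 × 2.766 = 2.766.
Areal scale at 5.1°: h·k = 1.000 × 0.5773 = 0.5773.
Ratio = 2.766/0.5773 ≈ 4.79.

4.79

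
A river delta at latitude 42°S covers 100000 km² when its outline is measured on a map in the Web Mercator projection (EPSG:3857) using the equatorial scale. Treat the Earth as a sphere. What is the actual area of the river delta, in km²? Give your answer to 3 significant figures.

55200 km²

Mercator is conformal, so the point scale is isotropic: h = k = sec φ = 1/cos φ.
Areal scale = k² = sec²φ = 1/cos²(42°) = 1/0.7431² = 1.811.
True area = apparent / (areal scale) = 100000 / 1.811 ≈ 55200 km².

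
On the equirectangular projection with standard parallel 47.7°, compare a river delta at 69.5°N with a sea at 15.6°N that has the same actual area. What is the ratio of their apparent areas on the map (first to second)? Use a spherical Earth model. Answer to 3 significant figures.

2.75

With standard parallel φ₀ = 47.7°, the equirectangular projection gives x = Rλ cos φ₀, y = Rφ, so h = 1 and k = cos 47.7° / cos φ.
Areal scale at 69.5°: h·k = 1.000 × 1.922 = 1.922.
Areal scale at 15.6°: h·k = 1.000 × 0.6988 = 0.6988.
Ratio = 1.922/0.6988 ≈ 2.75.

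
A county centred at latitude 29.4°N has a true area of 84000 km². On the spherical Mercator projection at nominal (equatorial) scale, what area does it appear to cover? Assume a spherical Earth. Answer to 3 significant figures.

The Mercator projection is conformal; its linear scale factor is the same in every direction and equals sec φ = 1/cos φ.
Areal scale = k² = sec²φ = 1/cos²(29.4°) = 1/0.8712² = 1.317.
Apparent area = 84000 × 1.317 ≈ 111000 km².

111000 km²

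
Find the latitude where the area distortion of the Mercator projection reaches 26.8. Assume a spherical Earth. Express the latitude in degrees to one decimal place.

Mercator areal scale is sec²φ.
sec²φ = 26.8  ⇒  cos²φ = 0.03731  ⇒  cos φ = 0.1932.
φ = arccos(0.1932) ≈ 78.9°.

78.9°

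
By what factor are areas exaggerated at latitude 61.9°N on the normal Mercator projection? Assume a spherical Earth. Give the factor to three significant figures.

4.51

Mercator is conformal, so the point scale is isotropic: h = k = sec φ = 1/cos φ.
Areal scale = k² = sec²φ = 1/cos²(61.9°) = 1/0.4710² = 4.508.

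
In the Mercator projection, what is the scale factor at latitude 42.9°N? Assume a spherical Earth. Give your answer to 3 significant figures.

For Mercator, h = k = sec φ (a conformal cylindrical projection has a single point scale, 1/cos φ).
k = 1/cos 42.9° = 1/0.7325 = 1.365.

1.37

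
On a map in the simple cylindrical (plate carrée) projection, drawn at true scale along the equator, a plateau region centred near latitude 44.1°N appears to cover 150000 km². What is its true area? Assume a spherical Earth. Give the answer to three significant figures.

For the equirectangular projection with φ₀ = 0 (plate carrée), h = 1 along meridians and k = sec φ along parallels.
Areal scale = h·k = 1 × sec φ; at 44.1°, h = 1.000, k = 1.393, so h·k = 1.393.
True area = apparent / (areal scale) = 150000 / 1.393 ≈ 108000 km².

108000 km²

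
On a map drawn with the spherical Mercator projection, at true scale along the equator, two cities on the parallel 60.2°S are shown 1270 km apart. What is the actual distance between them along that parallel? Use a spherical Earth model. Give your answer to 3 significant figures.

Mercator is conformal, so the point scale is isotropic: h = k = sec φ = 1/cos φ.
Along the parallel at 60.2°, map distances are exaggerated by k = sec 60.2° = 2.012.
True distance = 1270 / 2.012 = 1270 × cos 60.2° ≈ 631 km.

631 km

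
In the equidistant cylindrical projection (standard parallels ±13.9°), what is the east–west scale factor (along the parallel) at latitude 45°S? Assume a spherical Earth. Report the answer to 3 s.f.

1.37

With standard parallel φ₀ = 13.9°, the equirectangular projection gives x = Rλ cos φ₀, y = Rφ, so h = 1 and k = cos 13.9° / cos φ.
k = cos 13.9° / cos 45° = 0.9707/0.7071 = 1.373.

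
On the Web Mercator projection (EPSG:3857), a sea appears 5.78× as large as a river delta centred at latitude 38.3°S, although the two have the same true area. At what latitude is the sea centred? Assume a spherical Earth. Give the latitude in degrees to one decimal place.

70.9°

On Mercator, (apparent₁)/(apparent₂) = sec²φ₁ / sec²φ₂ when true areas are equal.
cos²φ₂ / cos²φ₁ = 5.78  ⇒  cos φ₁ = cos 38.3° / √5.78 = 0.7848/2.404 = 0.3264.
φ₁ = arccos(0.3264) ≈ 70.9°.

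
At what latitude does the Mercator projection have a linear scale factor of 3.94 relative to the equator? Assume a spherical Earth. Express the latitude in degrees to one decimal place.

Mercator scale is k = sec φ = 1/cos φ.
1/cos φ = 3.94  ⇒  cos φ = 0.2538  ⇒  φ = arccos(0.2538) ≈ 75.3°.

75.3°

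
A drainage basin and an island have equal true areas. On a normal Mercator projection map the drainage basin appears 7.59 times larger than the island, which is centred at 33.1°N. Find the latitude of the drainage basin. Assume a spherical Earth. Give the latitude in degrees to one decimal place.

Mercator areal scale is sec²φ, so apparent-area ratio = sec²φ₁ / sec²φ₂ = cos²φ₂ / cos²φ₁.
cos²φ₂ / cos²φ₁ = 7.59  ⇒  cos φ₁ = cos 33.1° / √7.59 = 0.8377/2.755 = 0.3041.
φ₁ = arccos(0.3041) ≈ 72.3°.

72.3°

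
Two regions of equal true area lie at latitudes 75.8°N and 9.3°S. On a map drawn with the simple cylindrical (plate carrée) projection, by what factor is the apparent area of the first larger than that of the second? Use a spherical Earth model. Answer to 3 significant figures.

4.02

Plate carrée maps x = Rλ, y = Rφ. The meridian scale is h = 1 and the parallel scale is k = 1/cos φ = sec φ.
Areal scale at 75.8°: h·k = 1.000 × 4.077 = 4.077.
Areal scale at 9.3°: h·k = 1.000 × 1.013 = 1.013.
Ratio = 4.077/1.013 ≈ 4.02.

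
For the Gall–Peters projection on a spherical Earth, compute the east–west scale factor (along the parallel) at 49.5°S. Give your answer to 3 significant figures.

1.09

The Gall–Peters projection is cylindrical equal-area with φ₀ = 45°. For cylindrical equal-area with standard parallel φ₀, h = cos φ / cos φ₀ and k = cos φ₀ / cos φ, so h·k = 1.
k = cos 45° / cos 49.5° = 0.7071/0.6494 = 1.089.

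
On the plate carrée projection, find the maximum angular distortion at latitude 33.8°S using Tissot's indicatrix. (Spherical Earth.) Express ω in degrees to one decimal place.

10.6°

In the plate carrée (x = Rλ, y = Rφ), meridians are true-scale (h = 1) and parallels are stretched by k = sec φ.
At 33.8°: h = 1.000, k = 1.203; principal scales a = 1.203, b = 1.000.
sin(ω/2) = (a − b)/(a + b) = 0.2034/2.203 = 0.09231, so ω = 2 arcsin(0.09231) ≈ 10.6°.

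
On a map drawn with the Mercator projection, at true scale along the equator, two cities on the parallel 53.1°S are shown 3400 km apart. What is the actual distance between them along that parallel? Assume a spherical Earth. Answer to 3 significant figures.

2040 km

Mercator is conformal, so the point scale is isotropic: h = k = sec φ = 1/cos φ.
Along the parallel at 53.1°, map distances are exaggerated by k = sec 53.1° = 1.666.
True distance = 3400 / 1.666 = 3400 × cos 53.1° ≈ 2040 km.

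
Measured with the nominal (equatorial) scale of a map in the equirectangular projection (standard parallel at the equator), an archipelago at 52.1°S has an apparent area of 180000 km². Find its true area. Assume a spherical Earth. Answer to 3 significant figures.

In the plate carrée (x = Rλ, y = Rφ), meridians are true-scale (h = 1) and parallels are stretched by k = sec φ.
Areal scale = h·k = 1 × sec φ; at 52.1°, h = 1.000, k = 1.628, so h·k = 1.628.
True area = apparent / (areal scale) = 180000 / 1.628 ≈ 111000 km².

111000 km²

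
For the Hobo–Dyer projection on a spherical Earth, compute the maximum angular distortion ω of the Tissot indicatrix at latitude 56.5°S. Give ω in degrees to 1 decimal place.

Hobo–Dyer is a cylindrical equal-area projection with standard parallels at ±37.5°. A cylindrical equal-area projection with standard parallel φ₀ has meridian scale h = cos φ / cos φ₀ and parallel scale k = cos φ₀ / cos φ (so areas are preserved, h·k = 1).
At 56.5°: h = 0.6957, k = 1.437; principal scales a = 1.437, b = 0.6957.
sin(ω/2) = (a − b)/(a + b) = 0.7417/2.133 = 0.3477, so ω = 2 arcsin(0.3477) ≈ 40.7°.

40.7°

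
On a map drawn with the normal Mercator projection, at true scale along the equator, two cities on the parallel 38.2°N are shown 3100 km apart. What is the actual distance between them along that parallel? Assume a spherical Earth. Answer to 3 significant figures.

For Mercator, h = k = sec φ (a conformal cylindrical projection has a single point scale, 1/cos φ).
Along the parallel at 38.2°, map distances are exaggerated by k = sec 38.2° = 1.272.
True distance = 3100 / 1.272 = 3100 × cos 38.2° ≈ 2440 km.

2440 km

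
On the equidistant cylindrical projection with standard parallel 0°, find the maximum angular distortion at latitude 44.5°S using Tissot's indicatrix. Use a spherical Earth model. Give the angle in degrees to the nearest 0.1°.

19.3°

For the equirectangular projection with φ₀ = 0 (plate carrée), h = 1 along meridians and k = sec φ along parallels.
At 44.5°: h = 1.000, k = 1.402; principal scales a = 1.402, b = 1.000.
sin(ω/2) = (a − b)/(a + b) = 0.4020/2.402 = 0.1674, so ω = 2 arcsin(0.1674) ≈ 19.3°.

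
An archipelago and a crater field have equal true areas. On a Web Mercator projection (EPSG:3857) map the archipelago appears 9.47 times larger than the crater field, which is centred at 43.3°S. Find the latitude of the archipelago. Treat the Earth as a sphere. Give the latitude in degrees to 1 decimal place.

76.3°

Mercator areal scale is sec²φ, so apparent-area ratio = sec²φ₁ / sec²φ₂ = cos²φ₂ / cos²φ₁.
cos²φ₂ / cos²φ₁ = 9.47  ⇒  cos φ₁ = cos 43.3° / √9.47 = 0.7278/3.077 = 0.2365.
φ₁ = arccos(0.2365) ≈ 76.3°.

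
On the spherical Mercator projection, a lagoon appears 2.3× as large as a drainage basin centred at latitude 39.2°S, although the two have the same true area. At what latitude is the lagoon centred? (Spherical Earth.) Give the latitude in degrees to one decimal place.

Mercator areal scale is sec²φ, so apparent-area ratio = sec²φ₁ / sec²φ₂ = cos²φ₂ / cos²φ₁.
cos²φ₂ / cos²φ₁ = 2.3  ⇒  cos φ₁ = cos 39.2° / √2.3 = 0.7749/1.517 = 0.5110.
φ₁ = arccos(0.5110) ≈ 59.3°.

59.3°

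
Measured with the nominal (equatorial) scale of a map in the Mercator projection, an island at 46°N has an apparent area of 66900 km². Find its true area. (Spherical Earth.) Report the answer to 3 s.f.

Mercator is conformal, so the point scale is isotropic: h = k = sec φ = 1/cos φ.
Areal scale = k² = sec²φ = 1/cos²(46°) = 1/0.6947² = 2.072.
True area = apparent / (areal scale) = 66900 / 2.072 ≈ 32300 km².

32300 km²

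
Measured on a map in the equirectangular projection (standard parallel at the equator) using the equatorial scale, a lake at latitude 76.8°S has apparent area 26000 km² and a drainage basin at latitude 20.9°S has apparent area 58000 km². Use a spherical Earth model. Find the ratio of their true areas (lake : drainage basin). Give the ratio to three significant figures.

0.110

On the plate carrée, areal scale = h·k = 1 × sec φ, so true area = apparent × cos φ.
True area of lake: 26000 × cos(76.8°) = 26000 × 0.2284 = 5937 km².
True area of drainage basin: 58000 × cos(20.9°) = 58000 × 0.9342 = 54180 km².
Ratio = 5937 / 54180 ≈ 0.110.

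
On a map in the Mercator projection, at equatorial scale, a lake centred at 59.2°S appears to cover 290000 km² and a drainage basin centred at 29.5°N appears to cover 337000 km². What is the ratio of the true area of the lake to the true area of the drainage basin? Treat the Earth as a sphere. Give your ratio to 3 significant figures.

0.298

Mercator's areal exaggeration is sec²φ; hence true area = (apparent area) · cos²φ.
True area of lake: 290000 × cos²(59.2°) = 290000 × 0.2622 = 76030 km².
True area of drainage basin: 337000 × cos²(29.5°) = 337000 × 0.7575 = 255300 km².
Ratio = 76030 / 255300 ≈ 0.298.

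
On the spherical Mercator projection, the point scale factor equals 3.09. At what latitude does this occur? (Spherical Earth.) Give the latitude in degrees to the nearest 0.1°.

71.1°

Mercator scale is k = sec φ = 1/cos φ.
1/cos φ = 3.09  ⇒  cos φ = 0.3236  ⇒  φ = arccos(0.3236) ≈ 71.1°.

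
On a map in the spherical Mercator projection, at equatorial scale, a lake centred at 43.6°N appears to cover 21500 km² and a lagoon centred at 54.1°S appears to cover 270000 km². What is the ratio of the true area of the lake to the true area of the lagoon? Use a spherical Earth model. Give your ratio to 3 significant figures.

0.121

Since Mercator area scale is 1/cos²φ, the true area equals the apparent area multiplied by cos²φ.
True area of lake: 21500 × cos²(43.6°) = 21500 × 0.5244 = 11280 km².
True area of lagoon: 270000 × cos²(54.1°) = 270000 × 0.3438 = 92830 km².
Ratio = 11280 / 92830 ≈ 0.121.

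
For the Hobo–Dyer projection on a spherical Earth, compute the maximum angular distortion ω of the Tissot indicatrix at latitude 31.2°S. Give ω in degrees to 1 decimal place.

8.6°

Hobo–Dyer is a cylindrical equal-area projection with standard parallels at ±37.5°. For cylindrical equal-area with standard parallel φ₀, h = cos φ / cos φ₀ and k = cos φ₀ / cos φ, so h·k = 1.
At 31.2°: h = 1.078, k = 0.9275; principal scales a = 1.078, b = 0.9275.
sin(ω/2) = (a − b)/(a + b) = 0.1507/2.006 = 0.07512, so ω = 2 arcsin(0.07512) ≈ 8.6°.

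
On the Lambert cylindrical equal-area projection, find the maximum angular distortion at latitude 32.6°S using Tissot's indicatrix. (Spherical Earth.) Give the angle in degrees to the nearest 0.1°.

19.5°

The Lambert cylindrical equal-area projection is the cylindrical equal-area projection with its standard parallel at the equator (φ₀ = 0). For cylindrical equal-area with standard parallel φ₀, h = cos φ / cos φ₀ and k = cos φ₀ / cos φ, so h·k = 1.
At 32.6°: h = 0.8425, k = 1.187; principal scales a = 1.187, b = 0.8425.
sin(ω/2) = (a − b)/(a + b) = 0.3446/2.029 = 0.1698, so ω = 2 arcsin(0.1698) ≈ 19.5°.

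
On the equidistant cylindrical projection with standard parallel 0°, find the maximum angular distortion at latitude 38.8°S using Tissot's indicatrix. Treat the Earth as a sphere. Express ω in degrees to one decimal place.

Plate carrée maps x = Rλ, y = Rφ. The meridian scale is h = 1 and the parallel scale is k = 1/cos φ = sec φ.
At 38.8°: h = 1.000, k = 1.283; principal scales a = 1.283, b = 1.000.
sin(ω/2) = (a − b)/(a + b) = 0.2831/2.283 = 0.1240, so ω = 2 arcsin(0.1240) ≈ 14.2°.

14.2°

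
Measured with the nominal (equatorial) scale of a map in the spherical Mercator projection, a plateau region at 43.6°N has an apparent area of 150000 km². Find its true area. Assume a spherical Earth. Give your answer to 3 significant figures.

The Mercator projection is conformal; its linear scale factor is the same in every direction and equals sec φ = 1/cos φ.
Areal scale = k² = sec²φ = 1/cos²(43.6°) = 1/0.7242² = 1.907.
True area = apparent / (areal scale) = 150000 / 1.907 ≈ 78700 km².

78700 km²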